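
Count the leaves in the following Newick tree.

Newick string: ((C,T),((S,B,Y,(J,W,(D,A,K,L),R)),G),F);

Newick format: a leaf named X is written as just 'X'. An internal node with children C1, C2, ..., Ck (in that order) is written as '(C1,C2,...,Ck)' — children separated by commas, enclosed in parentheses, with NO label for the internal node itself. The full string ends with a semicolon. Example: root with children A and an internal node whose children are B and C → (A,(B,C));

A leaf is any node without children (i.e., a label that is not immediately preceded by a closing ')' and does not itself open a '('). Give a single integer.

Newick: ((C,T),((S,B,Y,(J,W,(D,A,K,L),R)),G),F);
Scan left-to-right; a leaf is any maximal label run not followed by '(':
  pos 2: leaf 'C' → count = 1
  pos 4: leaf 'T' → count = 2
  pos 9: leaf 'S' → count = 3
  pos 11: leaf 'B' → count = 4
  pos 13: leaf 'Y' → count = 5
  pos 16: leaf 'J' → count = 6
  pos 18: leaf 'W' → count = 7
  pos 21: leaf 'D' → count = 8
  pos 23: leaf 'A' → count = 9
  pos 25: leaf 'K' → count = 10
  pos 27: leaf 'L' → count = 11
  pos 30: leaf 'R' → count = 12
  pos 34: leaf 'G' → count = 13
  pos 37: leaf 'F' → count = 14
Total leaves: 14

Answer: 14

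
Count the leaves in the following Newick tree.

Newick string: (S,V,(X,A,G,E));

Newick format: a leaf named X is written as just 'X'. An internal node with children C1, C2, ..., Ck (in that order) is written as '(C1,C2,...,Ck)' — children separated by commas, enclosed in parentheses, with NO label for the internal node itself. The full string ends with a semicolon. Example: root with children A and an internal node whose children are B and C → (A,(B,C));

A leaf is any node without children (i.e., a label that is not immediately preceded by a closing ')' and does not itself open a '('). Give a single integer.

Newick: (S,V,(X,A,G,E));
Scan left-to-right; a leaf is any maximal label run not followed by '(':
  pos 1: leaf 'S' → count = 1
  pos 3: leaf 'V' → count = 2
  pos 6: leaf 'X' → count = 3
  pos 8: leaf 'A' → count = 4
  pos 10: leaf 'G' → count = 5
  pos 12: leaf 'E' → count = 6
Total leaves: 6

Answer: 6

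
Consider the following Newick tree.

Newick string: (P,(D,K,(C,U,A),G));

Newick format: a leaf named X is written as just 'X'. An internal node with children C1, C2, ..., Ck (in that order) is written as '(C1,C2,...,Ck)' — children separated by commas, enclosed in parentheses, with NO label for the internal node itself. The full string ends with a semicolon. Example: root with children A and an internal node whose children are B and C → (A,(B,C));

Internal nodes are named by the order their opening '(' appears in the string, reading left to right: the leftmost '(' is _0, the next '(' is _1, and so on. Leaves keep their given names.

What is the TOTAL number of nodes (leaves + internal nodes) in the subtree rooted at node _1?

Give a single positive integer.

Newick: (P,(D,K,(C,U,A),G));
Locate _1: it is the '(' at position 3 (the 2nd '(' reading left to right).
Query: subtree rooted at _1
_1: subtree_size = 1 + 7
  D: subtree_size = 1 + 0
  K: subtree_size = 1 + 0
  _2: subtree_size = 1 + 3
    C: subtree_size = 1 + 0
    U: subtree_size = 1 + 0
    A: subtree_size = 1 + 0
  G: subtree_size = 1 + 0
Total subtree size of _1: 8

Answer: 8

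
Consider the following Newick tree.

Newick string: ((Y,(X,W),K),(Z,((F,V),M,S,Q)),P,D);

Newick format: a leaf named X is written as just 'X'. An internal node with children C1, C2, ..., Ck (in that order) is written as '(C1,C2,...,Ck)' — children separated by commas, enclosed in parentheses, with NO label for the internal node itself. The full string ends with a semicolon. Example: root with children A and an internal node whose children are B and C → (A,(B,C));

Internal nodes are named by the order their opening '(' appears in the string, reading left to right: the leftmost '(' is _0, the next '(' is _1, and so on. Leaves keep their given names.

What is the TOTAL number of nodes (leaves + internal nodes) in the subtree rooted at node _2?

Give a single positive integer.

Answer: 3

Derivation:
Newick: ((Y,(X,W),K),(Z,((F,V),M,S,Q)),P,D);
Locate _2: it is the '(' at position 4 (the 3rd '(' reading left to right).
Query: subtree rooted at _2
_2: subtree_size = 1 + 2
  X: subtree_size = 1 + 0
  W: subtree_size = 1 + 0
Total subtree size of _2: 3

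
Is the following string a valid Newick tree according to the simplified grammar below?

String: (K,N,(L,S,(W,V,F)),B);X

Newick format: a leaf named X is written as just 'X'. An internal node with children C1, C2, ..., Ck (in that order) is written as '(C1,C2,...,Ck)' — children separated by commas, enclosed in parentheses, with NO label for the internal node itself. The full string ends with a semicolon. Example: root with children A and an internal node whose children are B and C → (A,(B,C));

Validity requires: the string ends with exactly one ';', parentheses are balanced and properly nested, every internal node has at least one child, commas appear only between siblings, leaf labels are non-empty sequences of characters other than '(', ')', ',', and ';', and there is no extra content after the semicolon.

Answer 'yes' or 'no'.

Answer: no

Derivation:
Input: (K,N,(L,S,(W,V,F)),B);X
Paren balance: 3 '(' vs 3 ')' OK
Ends with single ';': False
Full parse: FAILS (must end with ;)
Valid: False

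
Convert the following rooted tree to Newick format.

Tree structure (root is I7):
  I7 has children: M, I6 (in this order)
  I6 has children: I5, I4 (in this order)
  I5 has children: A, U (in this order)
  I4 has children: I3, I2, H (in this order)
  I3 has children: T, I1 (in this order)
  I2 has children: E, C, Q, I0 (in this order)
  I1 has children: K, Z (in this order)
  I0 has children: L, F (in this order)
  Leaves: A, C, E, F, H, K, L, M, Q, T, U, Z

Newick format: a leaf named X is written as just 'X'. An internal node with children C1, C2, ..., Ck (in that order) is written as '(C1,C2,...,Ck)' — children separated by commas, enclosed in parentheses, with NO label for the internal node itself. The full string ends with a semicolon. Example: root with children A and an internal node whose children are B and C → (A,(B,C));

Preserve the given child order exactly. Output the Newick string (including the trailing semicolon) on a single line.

internal I7 with children ['M', 'I6']
  leaf 'M' → 'M'
  internal I6 with children ['I5', 'I4']
    internal I5 with children ['A', 'U']
      leaf 'A' → 'A'
      leaf 'U' → 'U'
    → '(A,U)'
    internal I4 with children ['I3', 'I2', 'H']
      internal I3 with children ['T', 'I1']
        leaf 'T' → 'T'
        internal I1 with children ['K', 'Z']
          leaf 'K' → 'K'
          leaf 'Z' → 'Z'
        → '(K,Z)'
      → '(T,(K,Z))'
      internal I2 with children ['E', 'C', 'Q', 'I0']
        leaf 'E' → 'E'
        leaf 'C' → 'C'
        leaf 'Q' → 'Q'
        internal I0 with children ['L', 'F']
          leaf 'L' → 'L'
          leaf 'F' → 'F'
        → '(L,F)'
      → '(E,C,Q,(L,F))'
      leaf 'H' → 'H'
    → '((T,(K,Z)),(E,C,Q,(L,F)),H)'
  → '((A,U),((T,(K,Z)),(E,C,Q,(L,F)),H))'
→ '(M,((A,U),((T,(K,Z)),(E,C,Q,(L,F)),H)))'
Final: (M,((A,U),((T,(K,Z)),(E,C,Q,(L,F)),H)));

Answer: (M,((A,U),((T,(K,Z)),(E,C,Q,(L,F)),H)));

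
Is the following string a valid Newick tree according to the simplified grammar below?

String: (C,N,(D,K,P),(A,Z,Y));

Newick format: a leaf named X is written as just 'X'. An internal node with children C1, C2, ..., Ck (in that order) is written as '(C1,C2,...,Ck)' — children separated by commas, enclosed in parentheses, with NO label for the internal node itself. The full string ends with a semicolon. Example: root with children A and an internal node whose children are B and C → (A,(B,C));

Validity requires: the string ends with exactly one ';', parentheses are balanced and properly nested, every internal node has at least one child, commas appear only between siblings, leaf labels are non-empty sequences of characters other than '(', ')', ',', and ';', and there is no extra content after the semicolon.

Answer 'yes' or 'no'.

Answer: yes

Derivation:
Input: (C,N,(D,K,P),(A,Z,Y));
Paren balance: 3 '(' vs 3 ')' OK
Ends with single ';': True
Full parse: OK
Valid: True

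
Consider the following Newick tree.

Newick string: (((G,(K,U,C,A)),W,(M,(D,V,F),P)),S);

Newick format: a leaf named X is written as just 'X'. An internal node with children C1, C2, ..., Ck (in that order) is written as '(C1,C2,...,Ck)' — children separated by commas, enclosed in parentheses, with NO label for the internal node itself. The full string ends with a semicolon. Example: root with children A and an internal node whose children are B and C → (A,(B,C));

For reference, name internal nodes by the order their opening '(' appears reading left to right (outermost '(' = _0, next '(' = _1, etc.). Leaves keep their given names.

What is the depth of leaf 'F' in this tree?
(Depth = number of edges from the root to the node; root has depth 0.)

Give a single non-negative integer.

Answer: 4

Derivation:
Newick: (((G,(K,U,C,A)),W,(M,(D,V,F),P)),S);
Naming internals by '(' encounter order: outermost '(' = _0, next = _1, ...
Query node: F
Path from root: _0 -> _1 -> _4 -> _5 -> F
Depth of F: 4 (number of edges from root)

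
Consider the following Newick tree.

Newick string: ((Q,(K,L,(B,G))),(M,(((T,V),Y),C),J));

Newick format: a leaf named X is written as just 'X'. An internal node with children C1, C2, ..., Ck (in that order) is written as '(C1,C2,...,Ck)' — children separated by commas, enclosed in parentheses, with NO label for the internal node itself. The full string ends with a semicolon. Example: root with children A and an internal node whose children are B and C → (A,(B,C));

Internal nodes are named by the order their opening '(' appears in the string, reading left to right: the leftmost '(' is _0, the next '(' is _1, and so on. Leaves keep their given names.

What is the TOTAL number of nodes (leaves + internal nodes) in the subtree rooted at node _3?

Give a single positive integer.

Answer: 3

Derivation:
Newick: ((Q,(K,L,(B,G))),(M,(((T,V),Y),C),J));
Locate _3: it is the '(' at position 9 (the 4th '(' reading left to right).
Query: subtree rooted at _3
_3: subtree_size = 1 + 2
  B: subtree_size = 1 + 0
  G: subtree_size = 1 + 0
Total subtree size of _3: 3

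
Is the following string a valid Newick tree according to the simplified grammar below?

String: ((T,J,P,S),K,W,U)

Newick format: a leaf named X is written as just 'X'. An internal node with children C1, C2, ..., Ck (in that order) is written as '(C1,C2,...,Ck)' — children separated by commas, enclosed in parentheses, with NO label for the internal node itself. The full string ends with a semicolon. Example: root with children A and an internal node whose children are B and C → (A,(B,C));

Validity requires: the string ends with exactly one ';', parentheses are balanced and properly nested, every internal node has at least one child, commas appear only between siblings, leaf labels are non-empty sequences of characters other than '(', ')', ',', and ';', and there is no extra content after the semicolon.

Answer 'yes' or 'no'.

Input: ((T,J,P,S),K,W,U)
Paren balance: 2 '(' vs 2 ')' OK
Ends with single ';': False
Full parse: FAILS (must end with ;)
Valid: False

Answer: no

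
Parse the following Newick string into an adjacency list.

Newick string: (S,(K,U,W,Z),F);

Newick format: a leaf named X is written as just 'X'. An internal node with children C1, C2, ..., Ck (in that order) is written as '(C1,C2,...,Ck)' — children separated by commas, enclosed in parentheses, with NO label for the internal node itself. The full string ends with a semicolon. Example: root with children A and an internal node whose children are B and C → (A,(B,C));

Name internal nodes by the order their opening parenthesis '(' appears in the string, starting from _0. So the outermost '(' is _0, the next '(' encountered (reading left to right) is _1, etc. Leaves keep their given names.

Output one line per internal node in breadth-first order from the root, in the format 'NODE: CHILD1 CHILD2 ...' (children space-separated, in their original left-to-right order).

Input: (S,(K,U,W,Z),F);
Scanning left-to-right, naming '(' by encounter order:
  pos 0: '(' -> open internal node _0 (depth 1)
  pos 3: '(' -> open internal node _1 (depth 2)
  pos 11: ')' -> close internal node _1 (now at depth 1)
  pos 14: ')' -> close internal node _0 (now at depth 0)
Total internal nodes: 2
BFS adjacency from root:
  _0: S _1 F
  _1: K U W Z

Answer: _0: S _1 F
_1: K U W Z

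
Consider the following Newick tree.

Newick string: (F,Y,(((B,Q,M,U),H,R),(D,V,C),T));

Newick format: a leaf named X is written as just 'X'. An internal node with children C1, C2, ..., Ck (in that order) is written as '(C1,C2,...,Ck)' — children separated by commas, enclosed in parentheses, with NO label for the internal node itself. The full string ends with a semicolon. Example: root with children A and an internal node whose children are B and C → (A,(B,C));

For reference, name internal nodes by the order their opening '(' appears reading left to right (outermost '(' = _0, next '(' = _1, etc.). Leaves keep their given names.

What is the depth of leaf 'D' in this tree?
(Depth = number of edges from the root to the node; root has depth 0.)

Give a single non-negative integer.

Answer: 3

Derivation:
Newick: (F,Y,(((B,Q,M,U),H,R),(D,V,C),T));
Naming internals by '(' encounter order: outermost '(' = _0, next = _1, ...
Query node: D
Path from root: _0 -> _1 -> _4 -> D
Depth of D: 3 (number of edges from root)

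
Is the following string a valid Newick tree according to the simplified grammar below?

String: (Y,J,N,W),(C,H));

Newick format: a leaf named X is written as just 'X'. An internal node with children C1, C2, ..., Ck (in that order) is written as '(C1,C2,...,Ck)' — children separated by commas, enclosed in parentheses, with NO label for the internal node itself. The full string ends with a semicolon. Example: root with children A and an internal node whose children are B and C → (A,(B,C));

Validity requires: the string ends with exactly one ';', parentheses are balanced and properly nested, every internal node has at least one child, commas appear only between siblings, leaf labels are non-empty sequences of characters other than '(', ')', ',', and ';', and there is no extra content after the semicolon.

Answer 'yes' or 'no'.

Input: (Y,J,N,W),(C,H));
Paren balance: 2 '(' vs 3 ')' MISMATCH
Ends with single ';': True
Full parse: FAILS (extra content after tree at pos 9)
Valid: False

Answer: no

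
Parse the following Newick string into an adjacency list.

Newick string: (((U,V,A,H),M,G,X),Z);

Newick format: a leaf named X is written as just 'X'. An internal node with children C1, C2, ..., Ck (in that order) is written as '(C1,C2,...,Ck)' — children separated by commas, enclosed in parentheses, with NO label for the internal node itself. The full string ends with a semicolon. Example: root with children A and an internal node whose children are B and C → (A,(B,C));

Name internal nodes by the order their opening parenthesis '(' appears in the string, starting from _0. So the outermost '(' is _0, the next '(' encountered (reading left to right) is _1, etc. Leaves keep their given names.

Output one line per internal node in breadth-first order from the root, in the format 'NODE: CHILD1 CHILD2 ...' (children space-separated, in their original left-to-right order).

Answer: _0: _1 Z
_1: _2 M G X
_2: U V A H

Derivation:
Input: (((U,V,A,H),M,G,X),Z);
Scanning left-to-right, naming '(' by encounter order:
  pos 0: '(' -> open internal node _0 (depth 1)
  pos 1: '(' -> open internal node _1 (depth 2)
  pos 2: '(' -> open internal node _2 (depth 3)
  pos 10: ')' -> close internal node _2 (now at depth 2)
  pos 17: ')' -> close internal node _1 (now at depth 1)
  pos 20: ')' -> close internal node _0 (now at depth 0)
Total internal nodes: 3
BFS adjacency from root:
  _0: _1 Z
  _1: _2 M G X
  _2: U V A H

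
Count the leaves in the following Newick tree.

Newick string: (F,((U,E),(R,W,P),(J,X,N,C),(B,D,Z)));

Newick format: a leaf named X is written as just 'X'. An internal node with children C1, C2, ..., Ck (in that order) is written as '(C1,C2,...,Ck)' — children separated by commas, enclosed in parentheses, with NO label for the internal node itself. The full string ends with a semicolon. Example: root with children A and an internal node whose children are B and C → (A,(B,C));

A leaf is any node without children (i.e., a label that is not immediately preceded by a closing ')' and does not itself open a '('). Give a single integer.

Answer: 13

Derivation:
Newick: (F,((U,E),(R,W,P),(J,X,N,C),(B,D,Z)));
Scan left-to-right; a leaf is any maximal label run not followed by '(':
  pos 1: leaf 'F' → count = 1
  pos 5: leaf 'U' → count = 2
  pos 7: leaf 'E' → count = 3
  pos 11: leaf 'R' → count = 4
  pos 13: leaf 'W' → count = 5
  pos 15: leaf 'P' → count = 6
  pos 19: leaf 'J' → count = 7
  pos 21: leaf 'X' → count = 8
  pos 23: leaf 'N' → count = 9
  pos 25: leaf 'C' → count = 10
  pos 29: leaf 'B' → count = 11
  pos 31: leaf 'D' → count = 12
  pos 33: leaf 'Z' → count = 13
Total leaves: 13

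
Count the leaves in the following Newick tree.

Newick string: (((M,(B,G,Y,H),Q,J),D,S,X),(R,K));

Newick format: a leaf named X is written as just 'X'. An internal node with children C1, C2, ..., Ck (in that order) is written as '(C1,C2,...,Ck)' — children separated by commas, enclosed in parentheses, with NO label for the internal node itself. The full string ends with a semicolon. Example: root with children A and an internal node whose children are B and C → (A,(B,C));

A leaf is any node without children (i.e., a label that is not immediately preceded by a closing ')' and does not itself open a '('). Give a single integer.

Newick: (((M,(B,G,Y,H),Q,J),D,S,X),(R,K));
Scan left-to-right; a leaf is any maximal label run not followed by '(':
  pos 3: leaf 'M' → count = 1
  pos 6: leaf 'B' → count = 2
  pos 8: leaf 'G' → count = 3
  pos 10: leaf 'Y' → count = 4
  pos 12: leaf 'H' → count = 5
  pos 15: leaf 'Q' → count = 6
  pos 17: leaf 'J' → count = 7
  pos 20: leaf 'D' → count = 8
  pos 22: leaf 'S' → count = 9
  pos 24: leaf 'X' → count = 10
  pos 28: leaf 'R' → count = 11
  pos 30: leaf 'K' → count = 12
Total leaves: 12

Answer: 12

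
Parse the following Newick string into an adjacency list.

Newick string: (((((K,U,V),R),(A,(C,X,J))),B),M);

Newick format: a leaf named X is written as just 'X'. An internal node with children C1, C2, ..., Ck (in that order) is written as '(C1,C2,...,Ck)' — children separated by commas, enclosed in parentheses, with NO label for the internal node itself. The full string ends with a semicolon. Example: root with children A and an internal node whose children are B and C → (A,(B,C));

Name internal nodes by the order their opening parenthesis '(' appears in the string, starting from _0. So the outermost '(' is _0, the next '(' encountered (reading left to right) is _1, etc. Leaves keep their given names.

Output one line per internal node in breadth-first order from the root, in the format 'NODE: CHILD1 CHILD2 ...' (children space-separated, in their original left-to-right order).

Answer: _0: _1 M
_1: _2 B
_2: _3 _5
_3: _4 R
_5: A _6
_4: K U V
_6: C X J

Derivation:
Input: (((((K,U,V),R),(A,(C,X,J))),B),M);
Scanning left-to-right, naming '(' by encounter order:
  pos 0: '(' -> open internal node _0 (depth 1)
  pos 1: '(' -> open internal node _1 (depth 2)
  pos 2: '(' -> open internal node _2 (depth 3)
  pos 3: '(' -> open internal node _3 (depth 4)
  pos 4: '(' -> open internal node _4 (depth 5)
  pos 10: ')' -> close internal node _4 (now at depth 4)
  pos 13: ')' -> close internal node _3 (now at depth 3)
  pos 15: '(' -> open internal node _5 (depth 4)
  pos 18: '(' -> open internal node _6 (depth 5)
  pos 24: ')' -> close internal node _6 (now at depth 4)
  pos 25: ')' -> close internal node _5 (now at depth 3)
  pos 26: ')' -> close internal node _2 (now at depth 2)
  pos 29: ')' -> close internal node _1 (now at depth 1)
  pos 32: ')' -> close internal node _0 (now at depth 0)
Total internal nodes: 7
BFS adjacency from root:
  _0: _1 M
  _1: _2 B
  _2: _3 _5
  _3: _4 R
  _5: A _6
  _4: K U V
  _6: C X J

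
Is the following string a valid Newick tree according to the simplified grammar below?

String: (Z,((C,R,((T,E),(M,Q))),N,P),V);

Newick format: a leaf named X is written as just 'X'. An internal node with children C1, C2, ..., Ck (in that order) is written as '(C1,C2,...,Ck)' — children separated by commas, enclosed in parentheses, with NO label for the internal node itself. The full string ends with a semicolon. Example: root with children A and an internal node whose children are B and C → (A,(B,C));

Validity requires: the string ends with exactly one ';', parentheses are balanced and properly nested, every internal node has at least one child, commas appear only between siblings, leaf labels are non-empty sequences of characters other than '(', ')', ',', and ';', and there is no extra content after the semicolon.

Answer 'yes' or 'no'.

Input: (Z,((C,R,((T,E),(M,Q))),N,P),V);
Paren balance: 6 '(' vs 6 ')' OK
Ends with single ';': True
Full parse: OK
Valid: True

Answer: yes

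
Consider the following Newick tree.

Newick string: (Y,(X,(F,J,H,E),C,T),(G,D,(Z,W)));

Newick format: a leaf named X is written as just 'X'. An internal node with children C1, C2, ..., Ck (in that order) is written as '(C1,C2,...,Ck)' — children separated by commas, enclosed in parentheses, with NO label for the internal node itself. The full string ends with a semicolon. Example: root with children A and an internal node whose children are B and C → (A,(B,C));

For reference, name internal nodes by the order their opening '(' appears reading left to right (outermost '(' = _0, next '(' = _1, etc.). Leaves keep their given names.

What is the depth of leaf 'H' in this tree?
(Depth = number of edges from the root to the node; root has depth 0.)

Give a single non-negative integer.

Newick: (Y,(X,(F,J,H,E),C,T),(G,D,(Z,W)));
Naming internals by '(' encounter order: outermost '(' = _0, next = _1, ...
Query node: H
Path from root: _0 -> _1 -> _2 -> H
Depth of H: 3 (number of edges from root)

Answer: 3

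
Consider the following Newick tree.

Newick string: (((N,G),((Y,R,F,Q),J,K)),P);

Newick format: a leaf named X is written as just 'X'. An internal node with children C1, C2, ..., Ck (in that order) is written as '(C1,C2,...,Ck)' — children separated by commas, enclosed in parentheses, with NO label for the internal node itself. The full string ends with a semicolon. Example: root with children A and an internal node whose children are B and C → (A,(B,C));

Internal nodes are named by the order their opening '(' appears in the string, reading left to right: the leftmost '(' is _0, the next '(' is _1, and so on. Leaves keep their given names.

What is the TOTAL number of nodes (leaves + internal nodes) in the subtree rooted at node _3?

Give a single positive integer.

Answer: 8

Derivation:
Newick: (((N,G),((Y,R,F,Q),J,K)),P);
Locate _3: it is the '(' at position 8 (the 4th '(' reading left to right).
Query: subtree rooted at _3
_3: subtree_size = 1 + 7
  _4: subtree_size = 1 + 4
    Y: subtree_size = 1 + 0
    R: subtree_size = 1 + 0
    F: subtree_size = 1 + 0
    Q: subtree_size = 1 + 0
  J: subtree_size = 1 + 0
  K: subtree_size = 1 + 0
Total subtree size of _3: 8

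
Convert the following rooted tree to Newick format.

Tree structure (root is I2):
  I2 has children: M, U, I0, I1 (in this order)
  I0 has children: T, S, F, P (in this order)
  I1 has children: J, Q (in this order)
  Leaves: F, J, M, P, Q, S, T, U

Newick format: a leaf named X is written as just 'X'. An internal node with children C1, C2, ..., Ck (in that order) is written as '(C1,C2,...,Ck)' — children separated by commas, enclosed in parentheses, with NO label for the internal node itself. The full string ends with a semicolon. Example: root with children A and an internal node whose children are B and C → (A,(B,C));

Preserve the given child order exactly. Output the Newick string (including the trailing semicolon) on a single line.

Answer: (M,U,(T,S,F,P),(J,Q));

Derivation:
internal I2 with children ['M', 'U', 'I0', 'I1']
  leaf 'M' → 'M'
  leaf 'U' → 'U'
  internal I0 with children ['T', 'S', 'F', 'P']
    leaf 'T' → 'T'
    leaf 'S' → 'S'
    leaf 'F' → 'F'
    leaf 'P' → 'P'
  → '(T,S,F,P)'
  internal I1 with children ['J', 'Q']
    leaf 'J' → 'J'
    leaf 'Q' → 'Q'
  → '(J,Q)'
→ '(M,U,(T,S,F,P),(J,Q))'
Final: (M,U,(T,S,F,P),(J,Q));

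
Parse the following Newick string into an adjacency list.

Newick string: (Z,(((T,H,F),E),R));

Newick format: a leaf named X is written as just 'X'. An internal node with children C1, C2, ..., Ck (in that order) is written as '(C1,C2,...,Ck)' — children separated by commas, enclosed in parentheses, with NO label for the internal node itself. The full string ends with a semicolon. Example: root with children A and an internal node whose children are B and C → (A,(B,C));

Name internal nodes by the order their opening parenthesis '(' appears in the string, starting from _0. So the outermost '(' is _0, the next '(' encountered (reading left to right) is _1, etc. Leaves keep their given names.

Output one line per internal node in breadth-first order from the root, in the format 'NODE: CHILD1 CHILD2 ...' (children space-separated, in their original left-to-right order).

Input: (Z,(((T,H,F),E),R));
Scanning left-to-right, naming '(' by encounter order:
  pos 0: '(' -> open internal node _0 (depth 1)
  pos 3: '(' -> open internal node _1 (depth 2)
  pos 4: '(' -> open internal node _2 (depth 3)
  pos 5: '(' -> open internal node _3 (depth 4)
  pos 11: ')' -> close internal node _3 (now at depth 3)
  pos 14: ')' -> close internal node _2 (now at depth 2)
  pos 17: ')' -> close internal node _1 (now at depth 1)
  pos 18: ')' -> close internal node _0 (now at depth 0)
Total internal nodes: 4
BFS adjacency from root:
  _0: Z _1
  _1: _2 R
  _2: _3 E
  _3: T H F

Answer: _0: Z _1
_1: _2 R
_2: _3 E
_3: T H F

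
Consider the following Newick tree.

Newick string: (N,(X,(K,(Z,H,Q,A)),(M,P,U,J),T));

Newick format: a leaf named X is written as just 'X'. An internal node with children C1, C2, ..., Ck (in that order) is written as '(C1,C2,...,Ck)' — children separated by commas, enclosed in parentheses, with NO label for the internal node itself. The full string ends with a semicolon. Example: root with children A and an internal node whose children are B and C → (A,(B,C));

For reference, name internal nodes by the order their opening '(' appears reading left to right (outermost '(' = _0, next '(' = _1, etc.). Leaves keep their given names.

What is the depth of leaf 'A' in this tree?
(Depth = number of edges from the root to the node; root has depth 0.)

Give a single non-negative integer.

Answer: 4

Derivation:
Newick: (N,(X,(K,(Z,H,Q,A)),(M,P,U,J),T));
Naming internals by '(' encounter order: outermost '(' = _0, next = _1, ...
Query node: A
Path from root: _0 -> _1 -> _2 -> _3 -> A
Depth of A: 4 (number of edges from root)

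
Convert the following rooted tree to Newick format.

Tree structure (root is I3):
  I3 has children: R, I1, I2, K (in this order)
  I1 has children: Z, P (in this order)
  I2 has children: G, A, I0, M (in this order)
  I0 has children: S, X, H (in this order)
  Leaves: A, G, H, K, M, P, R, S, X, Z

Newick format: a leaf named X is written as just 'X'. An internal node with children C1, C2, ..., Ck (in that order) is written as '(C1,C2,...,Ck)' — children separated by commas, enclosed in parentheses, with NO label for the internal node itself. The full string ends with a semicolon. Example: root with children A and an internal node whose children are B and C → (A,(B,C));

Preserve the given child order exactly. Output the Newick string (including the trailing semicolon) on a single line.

Answer: (R,(Z,P),(G,A,(S,X,H),M),K);

Derivation:
internal I3 with children ['R', 'I1', 'I2', 'K']
  leaf 'R' → 'R'
  internal I1 with children ['Z', 'P']
    leaf 'Z' → 'Z'
    leaf 'P' → 'P'
  → '(Z,P)'
  internal I2 with children ['G', 'A', 'I0', 'M']
    leaf 'G' → 'G'
    leaf 'A' → 'A'
    internal I0 with children ['S', 'X', 'H']
      leaf 'S' → 'S'
      leaf 'X' → 'X'
      leaf 'H' → 'H'
    → '(S,X,H)'
    leaf 'M' → 'M'
  → '(G,A,(S,X,H),M)'
  leaf 'K' → 'K'
→ '(R,(Z,P),(G,A,(S,X,H),M),K)'
Final: (R,(Z,P),(G,A,(S,X,H),M),K);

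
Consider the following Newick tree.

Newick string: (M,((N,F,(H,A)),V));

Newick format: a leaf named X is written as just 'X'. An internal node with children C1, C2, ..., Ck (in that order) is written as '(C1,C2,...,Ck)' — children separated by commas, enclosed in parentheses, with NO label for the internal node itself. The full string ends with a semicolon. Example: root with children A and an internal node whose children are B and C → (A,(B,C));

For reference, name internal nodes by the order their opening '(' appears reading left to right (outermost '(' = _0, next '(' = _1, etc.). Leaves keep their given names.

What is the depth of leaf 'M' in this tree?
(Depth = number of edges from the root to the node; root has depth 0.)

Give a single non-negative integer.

Newick: (M,((N,F,(H,A)),V));
Naming internals by '(' encounter order: outermost '(' = _0, next = _1, ...
Query node: M
Path from root: _0 -> M
Depth of M: 1 (number of edges from root)

Answer: 1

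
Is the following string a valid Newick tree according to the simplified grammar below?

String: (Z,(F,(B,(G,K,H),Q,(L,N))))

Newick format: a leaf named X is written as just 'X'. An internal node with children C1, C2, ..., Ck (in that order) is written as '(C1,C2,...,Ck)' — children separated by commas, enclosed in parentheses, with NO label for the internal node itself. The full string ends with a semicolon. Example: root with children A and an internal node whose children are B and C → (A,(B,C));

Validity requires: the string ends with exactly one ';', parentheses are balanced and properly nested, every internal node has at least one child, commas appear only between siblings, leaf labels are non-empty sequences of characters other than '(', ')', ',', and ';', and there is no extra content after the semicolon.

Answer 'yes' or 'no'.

Answer: no

Derivation:
Input: (Z,(F,(B,(G,K,H),Q,(L,N))))
Paren balance: 5 '(' vs 5 ')' OK
Ends with single ';': False
Full parse: FAILS (must end with ;)
Valid: False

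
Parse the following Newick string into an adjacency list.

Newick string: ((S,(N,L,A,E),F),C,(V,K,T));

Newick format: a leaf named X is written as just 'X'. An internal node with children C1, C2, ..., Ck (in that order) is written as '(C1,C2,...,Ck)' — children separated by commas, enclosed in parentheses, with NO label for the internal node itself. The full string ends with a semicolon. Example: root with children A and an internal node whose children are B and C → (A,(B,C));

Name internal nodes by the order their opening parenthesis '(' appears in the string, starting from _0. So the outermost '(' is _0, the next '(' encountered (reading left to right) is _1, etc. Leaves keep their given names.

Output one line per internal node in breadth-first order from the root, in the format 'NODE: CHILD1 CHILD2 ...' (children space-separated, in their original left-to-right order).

Input: ((S,(N,L,A,E),F),C,(V,K,T));
Scanning left-to-right, naming '(' by encounter order:
  pos 0: '(' -> open internal node _0 (depth 1)
  pos 1: '(' -> open internal node _1 (depth 2)
  pos 4: '(' -> open internal node _2 (depth 3)
  pos 12: ')' -> close internal node _2 (now at depth 2)
  pos 15: ')' -> close internal node _1 (now at depth 1)
  pos 19: '(' -> open internal node _3 (depth 2)
  pos 25: ')' -> close internal node _3 (now at depth 1)
  pos 26: ')' -> close internal node _0 (now at depth 0)
Total internal nodes: 4
BFS adjacency from root:
  _0: _1 C _3
  _1: S _2 F
  _3: V K T
  _2: N L A E

Answer: _0: _1 C _3
_1: S _2 F
_3: V K T
_2: N L A E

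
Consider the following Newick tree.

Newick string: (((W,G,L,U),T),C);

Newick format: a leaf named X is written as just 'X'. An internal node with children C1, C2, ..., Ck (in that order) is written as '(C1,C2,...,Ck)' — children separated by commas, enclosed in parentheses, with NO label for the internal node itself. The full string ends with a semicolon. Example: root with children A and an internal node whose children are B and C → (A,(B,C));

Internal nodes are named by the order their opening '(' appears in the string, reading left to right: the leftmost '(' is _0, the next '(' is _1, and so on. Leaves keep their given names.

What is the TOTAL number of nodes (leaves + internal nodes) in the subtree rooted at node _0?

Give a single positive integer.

Answer: 9

Derivation:
Newick: (((W,G,L,U),T),C);
Locate _0: it is the '(' at position 0 (the 1st '(' reading left to right).
Query: subtree rooted at _0
_0: subtree_size = 1 + 8
  _1: subtree_size = 1 + 6
    _2: subtree_size = 1 + 4
      W: subtree_size = 1 + 0
      G: subtree_size = 1 + 0
      L: subtree_size = 1 + 0
      U: subtree_size = 1 + 0
    T: subtree_size = 1 + 0
  C: subtree_size = 1 + 0
Total subtree size of _0: 9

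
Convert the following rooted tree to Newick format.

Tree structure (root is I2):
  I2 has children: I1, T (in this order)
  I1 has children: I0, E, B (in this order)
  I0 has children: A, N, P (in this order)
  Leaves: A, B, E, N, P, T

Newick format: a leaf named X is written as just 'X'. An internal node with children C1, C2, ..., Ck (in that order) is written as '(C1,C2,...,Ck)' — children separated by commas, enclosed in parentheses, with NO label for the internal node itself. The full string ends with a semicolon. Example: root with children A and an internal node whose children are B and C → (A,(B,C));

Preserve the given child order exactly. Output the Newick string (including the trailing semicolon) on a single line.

internal I2 with children ['I1', 'T']
  internal I1 with children ['I0', 'E', 'B']
    internal I0 with children ['A', 'N', 'P']
      leaf 'A' → 'A'
      leaf 'N' → 'N'
      leaf 'P' → 'P'
    → '(A,N,P)'
    leaf 'E' → 'E'
    leaf 'B' → 'B'
  → '((A,N,P),E,B)'
  leaf 'T' → 'T'
→ '(((A,N,P),E,B),T)'
Final: (((A,N,P),E,B),T);

Answer: (((A,N,P),E,B),T);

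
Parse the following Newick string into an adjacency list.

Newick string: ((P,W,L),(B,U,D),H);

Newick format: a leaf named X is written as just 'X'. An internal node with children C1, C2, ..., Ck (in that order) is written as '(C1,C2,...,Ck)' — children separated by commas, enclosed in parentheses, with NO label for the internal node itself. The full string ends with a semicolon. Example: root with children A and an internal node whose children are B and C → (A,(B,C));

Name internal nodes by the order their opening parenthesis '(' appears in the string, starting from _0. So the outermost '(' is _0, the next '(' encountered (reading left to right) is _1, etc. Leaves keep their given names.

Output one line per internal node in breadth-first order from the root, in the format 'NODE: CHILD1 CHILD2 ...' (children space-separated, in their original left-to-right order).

Input: ((P,W,L),(B,U,D),H);
Scanning left-to-right, naming '(' by encounter order:
  pos 0: '(' -> open internal node _0 (depth 1)
  pos 1: '(' -> open internal node _1 (depth 2)
  pos 7: ')' -> close internal node _1 (now at depth 1)
  pos 9: '(' -> open internal node _2 (depth 2)
  pos 15: ')' -> close internal node _2 (now at depth 1)
  pos 18: ')' -> close internal node _0 (now at depth 0)
Total internal nodes: 3
BFS adjacency from root:
  _0: _1 _2 H
  _1: P W L
  _2: B U D

Answer: _0: _1 _2 H
_1: P W L
_2: B U D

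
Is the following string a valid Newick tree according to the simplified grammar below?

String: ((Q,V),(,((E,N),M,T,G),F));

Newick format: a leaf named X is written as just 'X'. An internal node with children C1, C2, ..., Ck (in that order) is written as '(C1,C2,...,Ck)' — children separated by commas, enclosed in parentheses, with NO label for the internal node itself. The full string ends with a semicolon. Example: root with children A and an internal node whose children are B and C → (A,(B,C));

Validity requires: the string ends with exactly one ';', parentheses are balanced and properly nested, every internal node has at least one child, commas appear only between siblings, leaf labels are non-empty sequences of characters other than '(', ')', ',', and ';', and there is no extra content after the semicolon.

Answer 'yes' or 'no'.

Answer: no

Derivation:
Input: ((Q,V),(,((E,N),M,T,G),F));
Paren balance: 5 '(' vs 5 ')' OK
Ends with single ';': True
Full parse: FAILS (empty leaf label at pos 8)
Valid: False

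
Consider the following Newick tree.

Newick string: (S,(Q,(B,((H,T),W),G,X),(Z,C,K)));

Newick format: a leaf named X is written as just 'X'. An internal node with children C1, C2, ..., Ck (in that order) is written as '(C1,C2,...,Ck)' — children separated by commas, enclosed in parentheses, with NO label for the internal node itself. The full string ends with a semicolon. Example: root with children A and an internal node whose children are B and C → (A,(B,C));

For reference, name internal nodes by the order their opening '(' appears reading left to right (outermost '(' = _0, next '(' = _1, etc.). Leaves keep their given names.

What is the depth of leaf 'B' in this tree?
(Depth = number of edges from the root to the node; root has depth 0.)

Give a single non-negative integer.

Newick: (S,(Q,(B,((H,T),W),G,X),(Z,C,K)));
Naming internals by '(' encounter order: outermost '(' = _0, next = _1, ...
Query node: B
Path from root: _0 -> _1 -> _2 -> B
Depth of B: 3 (number of edges from root)

Answer: 3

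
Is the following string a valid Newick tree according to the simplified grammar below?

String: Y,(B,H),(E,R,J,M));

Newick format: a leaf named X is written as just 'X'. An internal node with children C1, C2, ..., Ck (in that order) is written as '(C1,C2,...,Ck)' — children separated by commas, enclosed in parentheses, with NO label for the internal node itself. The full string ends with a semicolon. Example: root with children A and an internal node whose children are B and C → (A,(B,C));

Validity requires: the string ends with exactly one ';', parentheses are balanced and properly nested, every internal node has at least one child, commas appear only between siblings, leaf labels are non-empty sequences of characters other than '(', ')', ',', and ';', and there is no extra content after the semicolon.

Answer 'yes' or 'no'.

Answer: no

Derivation:
Input: Y,(B,H),(E,R,J,M));
Paren balance: 2 '(' vs 3 ')' MISMATCH
Ends with single ';': True
Full parse: FAILS (extra content after tree at pos 1)
Valid: False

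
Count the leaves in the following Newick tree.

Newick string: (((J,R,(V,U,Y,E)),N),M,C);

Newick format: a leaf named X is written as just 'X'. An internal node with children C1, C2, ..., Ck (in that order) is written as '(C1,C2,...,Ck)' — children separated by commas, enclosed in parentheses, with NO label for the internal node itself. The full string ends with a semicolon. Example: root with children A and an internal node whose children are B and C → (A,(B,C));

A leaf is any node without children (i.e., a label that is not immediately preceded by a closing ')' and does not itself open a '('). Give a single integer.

Answer: 9

Derivation:
Newick: (((J,R,(V,U,Y,E)),N),M,C);
Scan left-to-right; a leaf is any maximal label run not followed by '(':
  pos 3: leaf 'J' → count = 1
  pos 5: leaf 'R' → count = 2
  pos 8: leaf 'V' → count = 3
  pos 10: leaf 'U' → count = 4
  pos 12: leaf 'Y' → count = 5
  pos 14: leaf 'E' → count = 6
  pos 18: leaf 'N' → count = 7
  pos 21: leaf 'M' → count = 8
  pos 23: leaf 'C' → count = 9
Total leaves: 9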